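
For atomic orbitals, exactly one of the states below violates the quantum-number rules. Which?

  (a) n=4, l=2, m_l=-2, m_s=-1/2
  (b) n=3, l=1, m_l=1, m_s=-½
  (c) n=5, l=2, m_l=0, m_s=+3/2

(c) has m_s = +3/2, but an electron's spin must be ±1/2.
The remaining sets (a), (b) satisfy all four rules.

(c)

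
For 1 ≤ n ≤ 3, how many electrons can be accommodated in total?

Total orbitals = 1² + 2² + 3² = 14. Doubling for spin gives 28 electrons.

28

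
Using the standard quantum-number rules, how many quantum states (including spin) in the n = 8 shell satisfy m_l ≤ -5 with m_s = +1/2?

For n = 8, l ranges over 0 … 7.
Orbitals with m_l ≤ -5, by l: l=5 → 1; l=6 → 2; l=7 → 3.
Orbitals: 1 + 2 + 3 = 6. With m_s fixed to a single value there is one state per orbital, giving 6 states.

6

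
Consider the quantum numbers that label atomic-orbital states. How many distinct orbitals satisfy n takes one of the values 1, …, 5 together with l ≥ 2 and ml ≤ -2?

Count contributing orbitals for each principal shell:
n=3 → 1; n=4 → 3; n=5 → 6.
Total orbitals: 1 + 3 + 6 = 10.

10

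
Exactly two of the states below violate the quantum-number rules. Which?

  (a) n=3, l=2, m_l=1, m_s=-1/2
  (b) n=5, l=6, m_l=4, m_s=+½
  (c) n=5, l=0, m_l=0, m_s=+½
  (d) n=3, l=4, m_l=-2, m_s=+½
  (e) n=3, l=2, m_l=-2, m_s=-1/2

(b) and (d)

(b) has l = 6 ≥ n = 5, violating 0 ≤ l ≤ n−1.
(d) has l = 4 ≥ n = 3, violating 0 ≤ l ≤ n−1.
The remaining sets (a), (c), (e) satisfy all four rules.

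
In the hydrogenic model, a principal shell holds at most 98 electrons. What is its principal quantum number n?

n = 7

2n² = 98 ⇒ n² = 49 ⇒ n = 7.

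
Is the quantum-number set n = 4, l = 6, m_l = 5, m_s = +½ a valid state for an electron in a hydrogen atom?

The orbital quantum number must satisfy 0 ≤ l ≤ n−1. With n = 4 the allowed l values are 0, 1, 2, 3, so l = 6 is out of range.

Invalid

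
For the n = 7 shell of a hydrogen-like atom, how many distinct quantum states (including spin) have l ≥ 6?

26

Go through l = 0, …, 6 (the values permitted for n = 7).
Contributions: l=6 → 13.
Orbitals: 13. Each orbital carries two spin states, so 13 × 2 = 26 states.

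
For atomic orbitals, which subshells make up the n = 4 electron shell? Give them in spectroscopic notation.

4s, 4p, 4d, 4f

For n = 4, l runs from 0 to 3. In spectroscopic notation l = 0,1,2,… ↔ s,p,d,f,g,h,i, so the subshells are 4s, 4p, 4d, 4f.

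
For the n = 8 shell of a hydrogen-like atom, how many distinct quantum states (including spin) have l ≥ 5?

Contributions: l=5 → 11; l=6 → 13; l=7 → 15.
Orbitals: 11 + 13 + 15 = 39. Each orbital carries two spin states, so 39 × 2 = 78 states.

78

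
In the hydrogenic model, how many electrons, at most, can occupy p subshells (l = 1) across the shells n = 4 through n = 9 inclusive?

A p subshell (l = 1) exists for every n ≥ 2, so shells n = 4, 5, 6, 7, 8, 9 each contribute one — 6 subshells.
Since each p subshell holds 2(2·1+1) = 6 electrons, the total is 6 × 6 = 36.

36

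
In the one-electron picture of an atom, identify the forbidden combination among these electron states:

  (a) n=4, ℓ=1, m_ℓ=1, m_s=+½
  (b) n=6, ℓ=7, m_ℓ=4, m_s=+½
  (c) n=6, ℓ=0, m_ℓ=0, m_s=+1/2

(b)

(b) has ℓ = 7 ≥ n = 6, violating 0 ≤ ℓ ≤ n−1.
The remaining sets (a), (c) satisfy all four rules.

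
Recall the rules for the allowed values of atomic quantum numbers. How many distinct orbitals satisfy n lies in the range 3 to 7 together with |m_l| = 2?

Go shell by shell, enumerating (l, m_l) with |m_l| = 2:
n=3 → 2; n=4 → 4; n=5 → 6; n=6 → 8; n=7 → 10.
Total orbitals: 2 + 4 + 6 + 8 + 10 = 30.

30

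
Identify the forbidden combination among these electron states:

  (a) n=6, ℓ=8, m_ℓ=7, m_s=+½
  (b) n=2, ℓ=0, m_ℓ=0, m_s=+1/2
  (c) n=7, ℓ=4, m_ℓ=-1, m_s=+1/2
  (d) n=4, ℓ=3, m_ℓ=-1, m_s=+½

(a) has ℓ = 8 ≥ n = 6, violating 0 ≤ ℓ ≤ n−1.
The remaining sets (b), (c), (d) satisfy all four rules.

(a)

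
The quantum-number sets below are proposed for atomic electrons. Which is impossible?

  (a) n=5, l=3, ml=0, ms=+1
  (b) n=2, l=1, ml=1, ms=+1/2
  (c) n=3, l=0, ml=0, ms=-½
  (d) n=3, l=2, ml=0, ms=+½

(a)

(a) has ms = +1, but an electron's spin must be ±1/2.
The remaining sets (b), (c), (d) satisfy all four rules.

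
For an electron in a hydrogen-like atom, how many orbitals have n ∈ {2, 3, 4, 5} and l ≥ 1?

50

Per-shell orbital counts meeting the constraint:
n=2 → 3; n=3 → 8; n=4 → 15; n=5 → 24.
Total orbitals: 3 + 8 + 15 + 24 = 50.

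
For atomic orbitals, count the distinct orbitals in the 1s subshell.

1

A subshell has 2l+1 orbitals; with l = 0, that's 1.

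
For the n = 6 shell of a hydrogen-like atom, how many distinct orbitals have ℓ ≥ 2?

For n = 6, ℓ ranges over 0 … 5.
Orbitals with ℓ ≥ 2, by ℓ: ℓ=2 → 5; ℓ=3 → 7; ℓ=4 → 9; ℓ=5 → 11.
Total orbitals: 5 + 7 + 9 + 11 = 32.

32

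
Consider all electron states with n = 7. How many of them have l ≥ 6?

Go through l = 0, …, 6 (the values permitted for n = 7).
The (l, m_l) pairs meeting l ≥ 6 give: l=6 → 13.
Orbitals: 13. Each orbital carries two spin states, so 13 × 2 = 26 states.

26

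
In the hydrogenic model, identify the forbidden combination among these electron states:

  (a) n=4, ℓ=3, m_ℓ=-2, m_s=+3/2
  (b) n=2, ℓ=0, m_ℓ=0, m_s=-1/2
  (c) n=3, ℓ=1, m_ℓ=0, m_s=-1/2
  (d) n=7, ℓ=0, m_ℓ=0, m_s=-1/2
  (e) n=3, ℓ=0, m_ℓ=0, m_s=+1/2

(a)

(a) has m_s = +3/2, but an electron's spin must be ±1/2.
The remaining sets (b), (c), (d), (e) satisfy all four rules.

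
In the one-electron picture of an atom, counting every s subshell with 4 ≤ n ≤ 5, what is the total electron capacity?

4

An s subshell (ℓ = 0) exists for every n ≥ 1, so shells n = 4, 5 each contribute one — 2 subshells.
Since each s subshell holds 2(2·0+1) = 2 electrons, the total is 2 × 2 = 4.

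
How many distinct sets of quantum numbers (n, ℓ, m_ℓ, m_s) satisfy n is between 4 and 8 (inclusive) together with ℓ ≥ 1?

370

For each n in the range, tally the orbitals obeying ℓ ≥ 1:
n=4 → 15; n=5 → 24; n=6 → 35; n=7 → 48; n=8 → 63.
Orbitals: 15 + 24 + 35 + 48 + 63 = 185. Including both spin states (m_s = ±1/2) gives 2 × 185 = 370 states.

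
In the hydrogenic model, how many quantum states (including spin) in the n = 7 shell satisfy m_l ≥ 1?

42

The n = 7 shell has l = 0 through 6; check each.
Per l-value: l=1 → 1; l=2 → 2; l=3 → 3; l=4 → 4; l=5 → 5; l=6 → 6.
Orbitals: 1 + 2 + 3 + 4 + 5 + 6 = 21. Each orbital carries two spin states, so 21 × 2 = 42 states.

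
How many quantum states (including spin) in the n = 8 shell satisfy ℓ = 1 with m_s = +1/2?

3

For n = 8, ℓ ranges over 0 … 7.
The (ℓ, m_ℓ) pairs meeting ℓ = 1 give: ℓ=1 → 3.
Orbitals: 3. With m_s fixed to a single value there is one state per orbital, giving 3 states.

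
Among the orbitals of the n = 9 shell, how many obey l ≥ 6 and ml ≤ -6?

6

The n = 9 shell has l = 0 through 8; check each.
Per l-value: l=6 → 1; l=7 → 2; l=8 → 3.
Total orbitals: 1 + 2 + 3 = 6.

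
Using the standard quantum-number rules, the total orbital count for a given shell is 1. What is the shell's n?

n = 1

n² = 1 ⇒ n = 1.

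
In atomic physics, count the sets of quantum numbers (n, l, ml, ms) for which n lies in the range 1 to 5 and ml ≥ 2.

Work shell by shell — for each n, count the (l, ml) pairs that satisfy ml ≥ 2:
n=3 → 1; n=4 → 3; n=5 → 6.
Orbitals: 1 + 3 + 6 = 10. Including both spin states (ms = ±1/2) gives 2 × 10 = 20 states.

20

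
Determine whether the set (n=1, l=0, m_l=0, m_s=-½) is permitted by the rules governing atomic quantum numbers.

n = 1 is a positive integer. l = 0 satisfies 0 ≤ l ≤ n−1 = 0. m_l = 0 lies in the range −l … +l (here 0). m_s = -1/2 is one of ±1/2.
All four constraints are satisfied.

Yes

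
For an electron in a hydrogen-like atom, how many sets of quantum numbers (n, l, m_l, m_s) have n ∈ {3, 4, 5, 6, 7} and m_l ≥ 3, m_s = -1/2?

20

Per-shell orbital counts meeting the constraint:
n=4 → 1; n=5 → 3; n=6 → 6; n=7 → 10.
Orbitals: 1 + 3 + 6 + 10 = 20. With m_s fixed to -1/2 there is one state per orbital, so 20 states.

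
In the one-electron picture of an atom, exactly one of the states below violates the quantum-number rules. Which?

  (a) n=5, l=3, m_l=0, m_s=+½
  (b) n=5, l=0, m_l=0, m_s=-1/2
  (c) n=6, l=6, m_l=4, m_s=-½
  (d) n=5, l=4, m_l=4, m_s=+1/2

(c)

(c) has l = 6 ≥ n = 6, violating 0 ≤ l ≤ n−1.
The remaining sets (a), (b), (d) satisfy all four rules.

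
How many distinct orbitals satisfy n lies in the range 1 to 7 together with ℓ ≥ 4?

Count contributing orbitals for each principal shell:
n=5 → 9; n=6 → 20; n=7 → 33.
Total orbitals: 9 + 20 + 33 = 62.

62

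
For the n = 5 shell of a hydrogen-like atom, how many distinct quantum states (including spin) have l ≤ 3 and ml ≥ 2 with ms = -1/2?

Contributions: l=2 → 1; l=3 → 2.
Orbitals: 1 + 2 = 3. With ms fixed to a single value there is one state per orbital, giving 3 states.

3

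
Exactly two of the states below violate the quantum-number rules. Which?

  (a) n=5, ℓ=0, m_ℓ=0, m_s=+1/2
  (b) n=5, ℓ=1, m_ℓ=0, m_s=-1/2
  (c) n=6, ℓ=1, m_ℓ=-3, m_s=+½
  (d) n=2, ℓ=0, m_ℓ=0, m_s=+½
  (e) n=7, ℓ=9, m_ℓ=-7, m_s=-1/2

(c) and (e)

(c) has |m_ℓ| = 3 > ℓ = 1, violating −ℓ ≤ m_ℓ ≤ ℓ.
(e) has ℓ = 9 ≥ n = 7, violating 0 ≤ ℓ ≤ n−1.
The remaining sets (a), (b), (d) satisfy all four rules.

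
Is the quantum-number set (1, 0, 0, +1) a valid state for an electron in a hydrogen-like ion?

The spin quantum number for an electron can only be ms = +1/2 or −1/2; ms = +1 is not one of those.

Invalid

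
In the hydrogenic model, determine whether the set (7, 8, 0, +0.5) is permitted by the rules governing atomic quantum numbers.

The orbital quantum number must satisfy 0 ≤ l ≤ n−1. With n = 7 the allowed l values are 0, 1, 2, 3, 4, 5, 6, so l = 8 is out of range.

Invalid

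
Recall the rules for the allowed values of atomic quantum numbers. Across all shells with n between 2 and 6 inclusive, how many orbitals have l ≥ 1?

Count contributing orbitals for each principal shell:
n=2 → 3; n=3 → 8; n=4 → 15; n=5 → 24; n=6 → 35.
Total orbitals: 3 + 8 + 15 + 24 + 35 = 85.

85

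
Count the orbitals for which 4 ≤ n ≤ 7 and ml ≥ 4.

For each n in the range, tally the orbitals obeying ml ≥ 4:
n=5 → 1; n=6 → 3; n=7 → 6.
Total orbitals: 1 + 3 + 6 = 10.

10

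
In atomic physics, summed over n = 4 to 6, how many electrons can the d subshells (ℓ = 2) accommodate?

30

A d subshell (ℓ = 2) exists for every n ≥ 3, so shells n = 4, 5, 6 each contribute one — 3 subshells.
Since each d subshell holds 2(2·2+1) = 10 electrons, the total is 3 × 10 = 30.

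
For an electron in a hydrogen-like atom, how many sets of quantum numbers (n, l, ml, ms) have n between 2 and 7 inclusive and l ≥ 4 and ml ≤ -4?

Treat each shell separately and count matching orbitals:
n=5 → 1; n=6 → 3; n=7 → 6.
Orbitals: 1 + 3 + 6 = 10. Including both spin states (ms = ±1/2) gives 2 × 10 = 20 states.

20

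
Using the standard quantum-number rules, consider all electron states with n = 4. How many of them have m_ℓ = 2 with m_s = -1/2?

2

For n = 4, ℓ ranges over 0 … 3.
Contributions: ℓ=2 → 1; ℓ=3 → 1.
Orbitals: 1 + 1 = 2. With m_s fixed to a single value there is one state per orbital, giving 2 states.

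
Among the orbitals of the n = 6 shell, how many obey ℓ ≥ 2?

Go through ℓ = 0, …, 5 (the values permitted for n = 6).
Per ℓ-value: ℓ=2 → 5; ℓ=3 → 7; ℓ=4 → 9; ℓ=5 → 11.
Total orbitals: 5 + 7 + 9 + 11 = 32.

32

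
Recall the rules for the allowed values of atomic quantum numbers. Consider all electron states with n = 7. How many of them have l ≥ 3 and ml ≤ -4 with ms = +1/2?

6

Go through l = 0, …, 6 (the values permitted for n = 7).
Orbitals with l ≥ 3 and ml ≤ -4, by l: l=4 → 1; l=5 → 2; l=6 → 3.
Orbitals: 1 + 2 + 3 = 6. With ms fixed to a single value there is one state per orbital, giving 6 states.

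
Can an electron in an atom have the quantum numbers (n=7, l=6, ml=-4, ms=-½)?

n = 7 is a positive integer. l = 6 satisfies 0 ≤ l ≤ n−1 = 6. ml = -4 lies in the range −l … +l (here −6 … 6). ms = -1/2 is one of ±1/2.
All four constraints are satisfied.

Yes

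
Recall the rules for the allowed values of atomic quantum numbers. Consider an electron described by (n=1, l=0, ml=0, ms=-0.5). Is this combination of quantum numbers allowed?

n = 1 is a positive integer. l = 0 satisfies 0 ≤ l ≤ n−1 = 0. ml = 0 lies in the range −l … +l (here 0). ms = -1/2 is one of ±1/2.
All four constraints are satisfied.

Allowed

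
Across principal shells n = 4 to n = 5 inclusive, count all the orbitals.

41

Shell n has n² orbitals: 4²=16 + 5²=25 = 41 orbitals.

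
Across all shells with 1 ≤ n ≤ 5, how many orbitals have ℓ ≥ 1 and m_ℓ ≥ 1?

Go shell by shell, enumerating (ℓ, m_ℓ) with ℓ ≥ 1 and m_ℓ ≥ 1:
n=2 → 1; n=3 → 3; n=4 → 6; n=5 → 10.
Total orbitals: 1 + 3 + 6 + 10 = 20.

20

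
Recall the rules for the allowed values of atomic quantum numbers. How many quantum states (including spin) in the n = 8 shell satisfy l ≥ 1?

126

For n = 8, l ranges over 0 … 7.
Orbitals with l ≥ 1, by l: l=1 → 3; l=2 → 5; l=3 → 7; l=4 → 9; l=5 → 11; l=6 → 13; l=7 → 15.
Orbitals: 3 + 5 + 7 + 9 + 11 + 13 + 15 = 63. Each orbital carries two spin states, so 63 × 2 = 126 states.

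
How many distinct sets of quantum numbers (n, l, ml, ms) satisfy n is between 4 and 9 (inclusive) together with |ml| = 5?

40

Treat each shell separately and count matching orbitals:
n=6 → 2; n=7 → 4; n=8 → 6; n=9 → 8.
Orbitals: 2 + 4 + 6 + 8 = 20. Including both spin states (ms = ±1/2) gives 2 × 20 = 40 states.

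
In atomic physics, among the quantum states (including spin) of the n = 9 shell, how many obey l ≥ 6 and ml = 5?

The n = 9 shell has l = 0 through 8; check each.
The (l, ml) pairs meeting l ≥ 6 and ml = 5 give: l=6 → 1; l=7 → 1; l=8 → 1.
Orbitals: 1 + 1 + 1 = 3. Each orbital carries two spin states, so 3 × 2 = 6 states.

6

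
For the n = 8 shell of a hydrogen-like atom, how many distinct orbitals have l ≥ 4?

With n = 8 the allowed l are 0, 1, …, 7.
Orbitals with l ≥ 4, by l: l=4 → 9; l=5 → 11; l=6 → 13; l=7 → 15.
Total orbitals: 9 + 11 + 13 + 15 = 48.

48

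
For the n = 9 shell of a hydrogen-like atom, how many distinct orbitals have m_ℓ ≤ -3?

21

With n = 9 the allowed ℓ are 0, 1, …, 8.
Orbitals with m_ℓ ≤ -3, by ℓ: ℓ=3 → 1; ℓ=4 → 2; ℓ=5 → 3; ℓ=6 → 4; ℓ=7 → 5; ℓ=8 → 6.
Total orbitals: 1 + 2 + 3 + 4 + 5 + 6 = 21.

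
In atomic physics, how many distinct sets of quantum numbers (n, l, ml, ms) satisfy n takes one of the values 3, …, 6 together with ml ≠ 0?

136

For each n in the range, tally the orbitals obeying ml ≠ 0:
n=3 → 6; n=4 → 12; n=5 → 20; n=6 → 30.
Orbitals: 6 + 12 + 20 + 30 = 68. Including both spin states (ms = ±1/2) gives 2 × 68 = 136 states.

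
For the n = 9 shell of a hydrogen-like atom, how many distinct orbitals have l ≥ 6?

45

With n = 9 the allowed l are 0, 1, …, 8.
Per l-value: l=6 → 13; l=7 → 15; l=8 → 17.
Total orbitals: 13 + 15 + 17 = 45.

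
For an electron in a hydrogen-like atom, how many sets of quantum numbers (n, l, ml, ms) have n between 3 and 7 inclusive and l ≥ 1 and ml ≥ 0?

Treat each shell separately and count matching orbitals:
n=3 → 5; n=4 → 9; n=5 → 14; n=6 → 20; n=7 → 27.
Orbitals: 5 + 9 + 14 + 20 + 27 = 75. Including both spin states (ms = ±1/2) gives 2 × 75 = 150 states.

150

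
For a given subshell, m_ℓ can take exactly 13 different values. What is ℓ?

m_ℓ ranges over 2ℓ+1 integers, so 2ℓ+1 = 13 ⇒ ℓ = 6.

ℓ = 6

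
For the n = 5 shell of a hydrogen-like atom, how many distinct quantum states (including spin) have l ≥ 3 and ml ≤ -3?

Contributions: l=3 → 1; l=4 → 2.
Orbitals: 1 + 2 = 3. Each orbital carries two spin states, so 3 × 2 = 6 states.

6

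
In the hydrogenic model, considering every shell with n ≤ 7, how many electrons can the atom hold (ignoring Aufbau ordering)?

Total orbitals = 1² + 2² + 3² + 4² + 5² + 6² + 7² = 140. Doubling for spin gives 280 electrons.

280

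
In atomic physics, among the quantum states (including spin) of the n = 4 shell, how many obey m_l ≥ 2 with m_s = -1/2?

3

With n = 4 the allowed l are 0, 1, …, 3.
The (l, m_l) pairs meeting m_l ≥ 2 give: l=2 → 1; l=3 → 2.
Orbitals: 1 + 2 = 3. With m_s fixed to a single value there is one state per orbital, giving 3 states.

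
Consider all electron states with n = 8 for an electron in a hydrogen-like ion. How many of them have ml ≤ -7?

Orbitals with ml ≤ -7, by l: l=7 → 1.
Orbitals: 1. Each orbital carries two spin states, so 1 × 2 = 2 states.

2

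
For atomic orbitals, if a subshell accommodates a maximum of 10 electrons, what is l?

l = 2

2(2l+1) = 10 ⇒ 2l+1 = 5 ⇒ l = 2.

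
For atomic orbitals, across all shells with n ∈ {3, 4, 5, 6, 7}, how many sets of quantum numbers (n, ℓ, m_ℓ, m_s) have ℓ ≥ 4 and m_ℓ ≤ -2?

Work shell by shell — for each n, count the (ℓ, m_ℓ) pairs that satisfy ℓ ≥ 4 and m_ℓ ≤ -2:
n=5 → 3; n=6 → 7; n=7 → 12.
Orbitals: 3 + 7 + 12 = 22. Including both spin states (m_s = ±1/2) gives 2 × 22 = 44 states.

44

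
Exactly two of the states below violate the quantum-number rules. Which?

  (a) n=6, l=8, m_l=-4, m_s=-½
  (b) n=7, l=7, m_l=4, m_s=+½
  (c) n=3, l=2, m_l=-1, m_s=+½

(a) has l = 8 ≥ n = 6, violating 0 ≤ l ≤ n−1.
(b) has l = 7 ≥ n = 7, violating 0 ≤ l ≤ n−1.
The remaining set (c) satisfies all four rules.

(a) and (b)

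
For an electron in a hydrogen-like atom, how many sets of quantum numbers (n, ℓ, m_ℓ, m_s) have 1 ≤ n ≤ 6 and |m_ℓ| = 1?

60

For each n in the range, tally the orbitals obeying |m_ℓ| = 1:
n=2 → 2; n=3 → 4; n=4 → 6; n=5 → 8; n=6 → 10.
Orbitals: 2 + 4 + 6 + 8 + 10 = 30. Including both spin states (m_s = ±1/2) gives 2 × 30 = 60 states.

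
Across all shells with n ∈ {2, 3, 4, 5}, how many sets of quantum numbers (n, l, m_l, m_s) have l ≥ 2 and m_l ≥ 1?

32

Per-shell orbital counts meeting the constraint:
n=3 → 2; n=4 → 5; n=5 → 9.
Orbitals: 2 + 5 + 9 = 16. Including both spin states (m_s = ±1/2) gives 2 × 16 = 32 states.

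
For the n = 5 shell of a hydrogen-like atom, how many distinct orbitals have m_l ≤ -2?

Per l-value: l=2 → 1; l=3 → 2; l=4 → 3.
Total orbitals: 1 + 2 + 3 = 6.

6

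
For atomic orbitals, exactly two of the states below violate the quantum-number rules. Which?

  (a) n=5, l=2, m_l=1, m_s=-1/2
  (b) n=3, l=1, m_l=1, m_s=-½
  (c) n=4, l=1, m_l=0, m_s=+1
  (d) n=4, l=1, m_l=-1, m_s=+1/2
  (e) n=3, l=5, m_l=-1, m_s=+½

(c) and (e)

(c) has m_s = +1, but an electron's spin must be ±1/2.
(e) has l = 5 ≥ n = 3, violating 0 ≤ l ≤ n−1.
The remaining sets (a), (b), (d) satisfy all four rules.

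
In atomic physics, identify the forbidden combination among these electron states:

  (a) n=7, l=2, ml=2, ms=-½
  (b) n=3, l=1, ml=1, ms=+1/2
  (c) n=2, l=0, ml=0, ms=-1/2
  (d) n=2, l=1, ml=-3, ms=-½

(d)

(d) has |ml| = 3 > l = 1, violating −l ≤ ml ≤ l.
The remaining sets (a), (b), (c) satisfy all four rules.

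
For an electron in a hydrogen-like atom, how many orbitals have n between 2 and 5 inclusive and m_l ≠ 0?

40

Count contributing orbitals for each principal shell:
n=2 → 2; n=3 → 6; n=4 → 12; n=5 → 20.
Total orbitals: 2 + 6 + 12 + 20 = 40.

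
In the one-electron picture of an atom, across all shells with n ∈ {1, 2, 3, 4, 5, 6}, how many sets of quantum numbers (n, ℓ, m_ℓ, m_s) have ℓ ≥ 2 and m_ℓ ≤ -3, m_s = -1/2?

10

Treat each shell separately and count matching orbitals:
n=4 → 1; n=5 → 3; n=6 → 6.
Orbitals: 1 + 3 + 6 = 10. With m_s fixed to -1/2 there is one state per orbital, so 10 states.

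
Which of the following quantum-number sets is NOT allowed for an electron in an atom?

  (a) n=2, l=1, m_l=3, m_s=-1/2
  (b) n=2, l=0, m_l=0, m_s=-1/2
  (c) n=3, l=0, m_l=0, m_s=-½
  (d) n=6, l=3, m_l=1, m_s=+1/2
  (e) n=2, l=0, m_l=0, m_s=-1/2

(a) has |m_l| = 3 > l = 1, violating −l ≤ m_l ≤ l.
The remaining sets (b), (c), (d), (e) satisfy all four rules.

(a)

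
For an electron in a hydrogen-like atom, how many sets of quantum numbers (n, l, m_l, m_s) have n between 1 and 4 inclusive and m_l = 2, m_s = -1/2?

3

Treat each shell separately and count matching orbitals:
n=3 → 1; n=4 → 2.
Orbitals: 1 + 2 = 3. With m_s fixed to -1/2 there is one state per orbital, so 3 states.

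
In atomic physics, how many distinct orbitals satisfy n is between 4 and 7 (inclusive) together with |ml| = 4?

12

Count contributing orbitals for each principal shell:
n=5 → 2; n=6 → 4; n=7 → 6.
Total orbitals: 2 + 4 + 6 = 12.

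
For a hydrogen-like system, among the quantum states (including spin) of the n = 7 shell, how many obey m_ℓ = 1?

12

The (ℓ, m_ℓ) pairs meeting m_ℓ = 1 give: ℓ=1 → 1; ℓ=2 → 1; ℓ=3 → 1; ℓ=4 → 1; ℓ=5 → 1; ℓ=6 → 1.
Orbitals: 1 + 1 + 1 + 1 + 1 + 1 = 6. Each orbital carries two spin states, so 6 × 2 = 12 states.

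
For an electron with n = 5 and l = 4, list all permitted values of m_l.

-4, -3, -2, -1, 0, 1, 2, 3, 4

m_l takes every integer from −l to +l. With l = 4 that gives the 9 values -4, -3, -2, -1, 0, 1, 2, 3, 4.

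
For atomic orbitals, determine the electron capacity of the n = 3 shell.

A shell holds 2n² electrons: 2 × 3² = 2 × 9 = 18.

18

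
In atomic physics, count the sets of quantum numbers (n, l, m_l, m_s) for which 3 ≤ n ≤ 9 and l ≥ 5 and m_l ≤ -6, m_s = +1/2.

10

Work shell by shell — for each n, count the (l, m_l) pairs that satisfy l ≥ 5 and m_l ≤ -6:
n=7 → 1; n=8 → 3; n=9 → 6.
Orbitals: 1 + 3 + 6 = 10. With m_s fixed to +1/2 there is one state per orbital, so 10 states.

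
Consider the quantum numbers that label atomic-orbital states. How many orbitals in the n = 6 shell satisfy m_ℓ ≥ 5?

1

The n = 6 shell has ℓ = 0 through 5; check each.
Per ℓ-value: ℓ=5 → 1.
Total orbitals: 1.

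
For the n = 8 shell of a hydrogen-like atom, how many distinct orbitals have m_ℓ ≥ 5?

6

For n = 8, ℓ ranges over 0 … 7.
The (ℓ, m_ℓ) pairs meeting m_ℓ ≥ 5 give: ℓ=5 → 1; ℓ=6 → 2; ℓ=7 → 3.
Total orbitals: 1 + 2 + 3 = 6.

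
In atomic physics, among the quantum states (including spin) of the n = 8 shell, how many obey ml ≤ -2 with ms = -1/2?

21

With n = 8 the allowed l are 0, 1, …, 7.
Orbitals with ml ≤ -2, by l: l=2 → 1; l=3 → 2; l=4 → 3; l=5 → 4; l=6 → 5; l=7 → 6.
Orbitals: 1 + 2 + 3 + 4 + 5 + 6 = 21. With ms fixed to a single value there is one state per orbital, giving 21 states.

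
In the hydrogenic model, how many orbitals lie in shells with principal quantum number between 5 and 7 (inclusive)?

110

Shell n has n² orbitals: 5²=25 + 6²=36 + 7²=49 = 110 orbitals.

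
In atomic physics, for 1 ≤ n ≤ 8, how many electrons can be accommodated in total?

408

Total orbitals = 1² + 2² + 3² + 4² + 5² + 6² + 7² + 8² = 204. Doubling for spin gives 408 electrons.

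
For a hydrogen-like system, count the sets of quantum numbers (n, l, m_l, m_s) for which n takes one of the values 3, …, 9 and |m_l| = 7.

12

Count contributing orbitals for each principal shell:
n=8 → 2; n=9 → 4.
Orbitals: 2 + 4 = 6. Including both spin states (m_s = ±1/2) gives 2 × 6 = 12 states.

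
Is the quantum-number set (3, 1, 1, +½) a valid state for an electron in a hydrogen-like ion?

n = 3 is a positive integer. l = 1 satisfies 0 ≤ l ≤ n−1 = 2. ml = 1 lies in the range −l … +l (here −1 … 1). ms = +1/2 is one of ±1/2.
All four constraints are satisfied.

Yes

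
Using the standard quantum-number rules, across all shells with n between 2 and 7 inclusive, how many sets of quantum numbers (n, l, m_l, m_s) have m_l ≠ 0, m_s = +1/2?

Per-shell orbital counts meeting the constraint:
n=2 → 2; n=3 → 6; n=4 → 12; n=5 → 20; n=6 → 30; n=7 → 42.
Orbitals: 2 + 6 + 12 + 20 + 30 + 42 = 112. With m_s fixed to +1/2 there is one state per orbital, so 112 states.

112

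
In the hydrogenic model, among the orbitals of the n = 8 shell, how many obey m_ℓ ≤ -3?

15

Contributions: ℓ=3 → 1; ℓ=4 → 2; ℓ=5 → 3; ℓ=6 → 4; ℓ=7 → 5.
Total orbitals: 1 + 2 + 3 + 4 + 5 = 15.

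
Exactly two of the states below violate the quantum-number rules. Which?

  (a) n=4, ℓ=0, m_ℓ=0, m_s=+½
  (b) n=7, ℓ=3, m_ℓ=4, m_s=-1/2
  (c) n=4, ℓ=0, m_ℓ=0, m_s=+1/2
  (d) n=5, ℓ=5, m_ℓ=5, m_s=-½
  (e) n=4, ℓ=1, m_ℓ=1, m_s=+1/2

(b) has |m_ℓ| = 4 > ℓ = 3, violating −ℓ ≤ m_ℓ ≤ ℓ.
(d) has ℓ = 5 ≥ n = 5, violating 0 ≤ ℓ ≤ n−1.
The remaining sets (a), (c), (e) satisfy all four rules.

(b) and (d)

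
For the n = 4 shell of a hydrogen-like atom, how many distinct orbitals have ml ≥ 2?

Go through l = 0, …, 3 (the values permitted for n = 4).
Orbitals with ml ≥ 2, by l: l=2 → 1; l=3 → 2.
Total orbitals: 1 + 2 = 3.

3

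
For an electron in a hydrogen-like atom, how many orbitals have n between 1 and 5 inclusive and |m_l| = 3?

Go shell by shell, enumerating (l, m_l) with |m_l| = 3:
n=4 → 2; n=5 → 4.
Total orbitals: 2 + 4 = 6.

6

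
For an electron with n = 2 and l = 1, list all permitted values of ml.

-1, 0, 1

ml takes every integer from −l to +l. With l = 1 that gives the 3 values -1, 0, 1.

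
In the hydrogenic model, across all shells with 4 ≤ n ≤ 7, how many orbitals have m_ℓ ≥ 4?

For each n in the range, tally the orbitals obeying m_ℓ ≥ 4:
n=5 → 1; n=6 → 3; n=7 → 6.
Total orbitals: 1 + 3 + 6 = 10.

10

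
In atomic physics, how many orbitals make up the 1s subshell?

A subshell has 2ℓ+1 orbitals; with ℓ = 0, that's 1.

1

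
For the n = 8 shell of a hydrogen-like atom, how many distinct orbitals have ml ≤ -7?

1

Per l-value: l=7 → 1.
Total orbitals: 1.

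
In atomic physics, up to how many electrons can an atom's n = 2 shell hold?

A shell holds 2n² electrons: 2 × 2² = 2 × 4 = 8.

8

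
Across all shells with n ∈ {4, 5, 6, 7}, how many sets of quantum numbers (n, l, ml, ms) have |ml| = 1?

Work shell by shell — for each n, count the (l, ml) pairs that satisfy |ml| = 1:
n=4 → 6; n=5 → 8; n=6 → 10; n=7 → 12.
Orbitals: 6 + 8 + 10 + 12 = 36. Including both spin states (ms = ±1/2) gives 2 × 36 = 72 states.

72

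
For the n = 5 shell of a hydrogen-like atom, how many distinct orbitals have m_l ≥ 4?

With n = 5 the allowed l are 0, 1, …, 4.
Per l-value: l=4 → 1.
Total orbitals: 1.

1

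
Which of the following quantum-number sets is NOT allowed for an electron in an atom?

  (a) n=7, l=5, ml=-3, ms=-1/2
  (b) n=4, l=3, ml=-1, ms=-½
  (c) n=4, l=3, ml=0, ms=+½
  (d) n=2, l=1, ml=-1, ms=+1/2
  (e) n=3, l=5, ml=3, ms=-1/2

(e)

(e) has l = 5 ≥ n = 3, violating 0 ≤ l ≤ n−1.
The remaining sets (a), (b), (c), (d) satisfy all four rules.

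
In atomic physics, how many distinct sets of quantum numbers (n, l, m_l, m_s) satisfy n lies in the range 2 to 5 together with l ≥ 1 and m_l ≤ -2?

Treat each shell separately and count matching orbitals:
n=3 → 1; n=4 → 3; n=5 → 6.
Orbitals: 1 + 3 + 6 = 10. Including both spin states (m_s = ±1/2) gives 2 × 10 = 20 states.

20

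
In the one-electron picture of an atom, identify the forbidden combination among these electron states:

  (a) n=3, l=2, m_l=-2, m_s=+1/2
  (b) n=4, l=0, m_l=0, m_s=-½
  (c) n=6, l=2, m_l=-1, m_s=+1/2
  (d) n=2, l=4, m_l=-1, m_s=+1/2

(d) has l = 4 ≥ n = 2, violating 0 ≤ l ≤ n−1.
The remaining sets (a), (b), (c) satisfy all four rules.

(d)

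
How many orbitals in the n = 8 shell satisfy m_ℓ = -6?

2

Go through ℓ = 0, …, 7 (the values permitted for n = 8).
Per ℓ-value: ℓ=6 → 1; ℓ=7 → 1.
Total orbitals: 1 + 1 = 2.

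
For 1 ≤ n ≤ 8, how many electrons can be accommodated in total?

Total orbitals = 1² + 2² + 3² + 4² + 5² + 6² + 7² + 8² = 204. Doubling for spin gives 408 electrons.

408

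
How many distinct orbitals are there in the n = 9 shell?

The n = 9 shell contains n² = 9² = 81 orbitals.

81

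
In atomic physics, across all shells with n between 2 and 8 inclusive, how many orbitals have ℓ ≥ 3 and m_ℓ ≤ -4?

Treat each shell separately and count matching orbitals:
n=5 → 1; n=6 → 3; n=7 → 6; n=8 → 10.
Total orbitals: 1 + 3 + 6 + 10 = 20.

20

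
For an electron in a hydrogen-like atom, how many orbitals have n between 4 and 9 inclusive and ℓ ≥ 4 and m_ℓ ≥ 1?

Count contributing orbitals for each principal shell:
n=5 → 4; n=6 → 9; n=7 → 15; n=8 → 22; n=9 → 30.
Total orbitals: 4 + 9 + 15 + 22 + 30 = 80.

80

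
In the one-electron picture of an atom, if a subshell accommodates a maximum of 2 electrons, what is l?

2(2l+1) = 2 ⇒ 2l+1 = 1 ⇒ l = 0.

l = 0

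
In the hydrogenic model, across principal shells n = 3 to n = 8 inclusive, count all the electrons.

Shell n has n² orbitals: 3²=9 + 4²=16 + 5²=25 + 6²=36 + 7²=49 + 8²=64 = 199 orbitals.
Two spin states per orbital: 2 × 199 = 398 electrons.

398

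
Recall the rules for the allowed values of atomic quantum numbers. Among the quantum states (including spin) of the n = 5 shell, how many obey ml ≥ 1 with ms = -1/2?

10

With n = 5 the allowed l are 0, 1, …, 4.
The (l, ml) pairs meeting ml ≥ 1 give: l=1 → 1; l=2 → 2; l=3 → 3; l=4 → 4.
Orbitals: 1 + 2 + 3 + 4 = 10. With ms fixed to a single value there is one state per orbital, giving 10 states.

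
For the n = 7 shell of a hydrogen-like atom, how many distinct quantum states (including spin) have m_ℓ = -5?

4

The n = 7 shell has ℓ = 0 through 6; check each.
Orbitals with m_ℓ = -5, by ℓ: ℓ=5 → 1; ℓ=6 → 1.
Orbitals: 1 + 1 = 2. Each orbital carries two spin states, so 2 × 2 = 4 states.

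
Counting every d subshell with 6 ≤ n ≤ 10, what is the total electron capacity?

50

A d subshell (ℓ = 2) exists for every n ≥ 3, so shells n = 6, 7, 8, 9, 10 each contribute one — 5 subshells.
Since each d subshell holds 2(2·2+1) = 10 electrons, the total is 5 × 10 = 50.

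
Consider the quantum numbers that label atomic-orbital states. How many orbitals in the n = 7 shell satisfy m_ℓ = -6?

1

Orbitals with m_ℓ = -6, by ℓ: ℓ=6 → 1.
Total orbitals: 1.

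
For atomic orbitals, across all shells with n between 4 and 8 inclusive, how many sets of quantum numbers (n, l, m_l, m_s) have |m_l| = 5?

Go shell by shell, enumerating (l, m_l) with |m_l| = 5:
n=6 → 2; n=7 → 4; n=8 → 6.
Orbitals: 2 + 4 + 6 = 12. Including both spin states (m_s = ±1/2) gives 2 × 12 = 24 states.

24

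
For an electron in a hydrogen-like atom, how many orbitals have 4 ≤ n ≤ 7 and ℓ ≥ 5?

Go shell by shell, enumerating (ℓ, m_ℓ) with ℓ ≥ 5:
n=6 → 11; n=7 → 24.
Total orbitals: 11 + 24 = 35.

35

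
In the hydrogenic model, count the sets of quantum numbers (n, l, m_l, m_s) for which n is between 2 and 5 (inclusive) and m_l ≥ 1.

Go shell by shell, enumerating (l, m_l) with m_l ≥ 1:
n=2 → 1; n=3 → 3; n=4 → 6; n=5 → 10.
Orbitals: 1 + 3 + 6 + 10 = 20. Including both spin states (m_s = ±1/2) gives 2 × 20 = 40 states.

40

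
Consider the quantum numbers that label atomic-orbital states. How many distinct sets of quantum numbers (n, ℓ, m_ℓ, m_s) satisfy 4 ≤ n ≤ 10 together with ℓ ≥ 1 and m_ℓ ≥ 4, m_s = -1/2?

56

Work shell by shell — for each n, count the (ℓ, m_ℓ) pairs that satisfy ℓ ≥ 1 and m_ℓ ≥ 4:
n=5 → 1; n=6 → 3; n=7 → 6; n=8 → 10; n=9 → 15; n=10 → 21.
Orbitals: 1 + 3 + 6 + 10 + 15 + 21 = 56. With m_s fixed to -1/2 there is one state per orbital, so 56 states.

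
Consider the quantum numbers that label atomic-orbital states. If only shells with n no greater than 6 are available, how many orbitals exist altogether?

Total orbitals = 1² + 2² + 3² + 4² + 5² + 6² = 91.

91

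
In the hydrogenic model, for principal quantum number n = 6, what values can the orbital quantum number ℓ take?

ℓ is an integer with 0 ≤ ℓ ≤ n−1, so for n = 6: ℓ = 0, 1, 2, 3, 4, 5.

0, 1, 2, 3, 4, 5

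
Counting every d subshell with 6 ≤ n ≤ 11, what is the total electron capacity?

A d subshell (ℓ = 2) exists for every n ≥ 3, so shells n = 6, 7, 8, 9, 10, 11 each contribute one — 6 subshells.
Since each d subshell holds 2(2·2+1) = 10 electrons, the total is 6 × 10 = 60.

60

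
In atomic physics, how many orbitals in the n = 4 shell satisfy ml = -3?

1

For n = 4, l ranges over 0 … 3.
The (l, ml) pairs meeting ml = -3 give: l=3 → 1.
Total orbitals: 1.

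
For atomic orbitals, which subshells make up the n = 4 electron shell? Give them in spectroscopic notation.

For n = 4, ℓ runs from 0 to 3. In spectroscopic notation ℓ = 0,1,2,… ↔ s,p,d,f,g,h,i, so the subshells are 4s, 4p, 4d, 4f.

4s, 4p, 4d, 4f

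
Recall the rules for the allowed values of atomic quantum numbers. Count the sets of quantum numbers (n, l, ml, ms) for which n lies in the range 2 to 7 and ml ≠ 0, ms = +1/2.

Per-shell orbital counts meeting the constraint:
n=2 → 2; n=3 → 6; n=4 → 12; n=5 → 20; n=6 → 30; n=7 → 42.
Orbitals: 2 + 6 + 12 + 20 + 30 + 42 = 112. With ms fixed to +1/2 there is one state per orbital, so 112 states.

112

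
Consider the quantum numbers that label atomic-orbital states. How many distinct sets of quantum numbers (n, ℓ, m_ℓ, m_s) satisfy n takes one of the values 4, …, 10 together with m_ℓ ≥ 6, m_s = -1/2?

20

Treat each shell separately and count matching orbitals:
n=7 → 1; n=8 → 3; n=9 → 6; n=10 → 10.
Orbitals: 1 + 3 + 6 + 10 = 20. With m_s fixed to -1/2 there is one state per orbital, so 20 states.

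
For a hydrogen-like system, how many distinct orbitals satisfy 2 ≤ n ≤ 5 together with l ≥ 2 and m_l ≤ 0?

Work shell by shell — for each n, count the (l, m_l) pairs that satisfy l ≥ 2 and m_l ≤ 0:
n=3 → 3; n=4 → 7; n=5 → 12.
Total orbitals: 3 + 7 + 12 = 22.

22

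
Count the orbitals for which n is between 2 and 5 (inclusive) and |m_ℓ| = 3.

Count contributing orbitals for each principal shell:
n=4 → 2; n=5 → 4.
Total orbitals: 2 + 4 = 6.

6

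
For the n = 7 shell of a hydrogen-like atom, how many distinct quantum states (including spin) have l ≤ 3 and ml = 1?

6

With n = 7 the allowed l are 0, 1, …, 6.
Contributions: l=1 → 1; l=2 → 1; l=3 → 1.
Orbitals: 1 + 1 + 1 = 3. Each orbital carries two spin states, so 3 × 2 = 6 states.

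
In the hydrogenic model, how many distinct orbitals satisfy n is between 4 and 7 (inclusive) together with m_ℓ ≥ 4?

Count contributing orbitals for each principal shell:
n=5 → 1; n=6 → 3; n=7 → 6.
Total orbitals: 1 + 3 + 6 = 10.

10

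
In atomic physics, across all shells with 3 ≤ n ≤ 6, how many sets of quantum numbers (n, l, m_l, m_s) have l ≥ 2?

140

Work shell by shell — for each n, count the (l, m_l) pairs that satisfy l ≥ 2:
n=3 → 5; n=4 → 12; n=5 → 21; n=6 → 32.
Orbitals: 5 + 12 + 21 + 32 = 70. Including both spin states (m_s = ±1/2) gives 2 × 70 = 140 states.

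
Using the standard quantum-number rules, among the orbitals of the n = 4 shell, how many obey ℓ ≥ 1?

15

Go through ℓ = 0, …, 3 (the values permitted for n = 4).
Contributions: ℓ=1 → 3; ℓ=2 → 5; ℓ=3 → 7.
Total orbitals: 3 + 5 + 7 = 15.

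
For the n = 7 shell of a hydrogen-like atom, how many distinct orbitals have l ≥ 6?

With n = 7 the allowed l are 0, 1, …, 6.
Per l-value: l=6 → 13.
Total orbitals: 13.

13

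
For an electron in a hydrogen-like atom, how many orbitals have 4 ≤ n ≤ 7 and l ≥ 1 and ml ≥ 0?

Work shell by shell — for each n, count the (l, ml) pairs that satisfy l ≥ 1 and ml ≥ 0:
n=4 → 9; n=5 → 14; n=6 → 20; n=7 → 27.
Total orbitals: 9 + 14 + 20 + 27 = 70.

70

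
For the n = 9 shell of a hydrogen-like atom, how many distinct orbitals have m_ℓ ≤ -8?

For n = 9, ℓ ranges over 0 … 8.
Per ℓ-value: ℓ=8 → 1.
Total orbitals: 1.

1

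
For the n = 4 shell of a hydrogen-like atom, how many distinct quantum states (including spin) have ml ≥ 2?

6

With n = 4 the allowed l are 0, 1, …, 3.
The (l, ml) pairs meeting ml ≥ 2 give: l=2 → 1; l=3 → 2.
Orbitals: 1 + 2 = 3. Each orbital carries two spin states, so 3 × 2 = 6 states.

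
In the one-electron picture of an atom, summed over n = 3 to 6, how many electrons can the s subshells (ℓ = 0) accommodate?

An s subshell (ℓ = 0) exists for every n ≥ 1, so shells n = 3, 4, 5, 6 each contribute one — 4 subshells.
Since each s subshell holds 2(2·0+1) = 2 electrons, the total is 4 × 2 = 8.

8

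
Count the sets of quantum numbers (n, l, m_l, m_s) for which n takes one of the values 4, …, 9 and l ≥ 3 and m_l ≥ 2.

For each n in the range, tally the orbitals obeying l ≥ 3 and m_l ≥ 2:
n=4 → 2; n=5 → 5; n=6 → 9; n=7 → 14; n=8 → 20; n=9 → 27.
Orbitals: 2 + 5 + 9 + 14 + 20 + 27 = 77. Including both spin states (m_s = ±1/2) gives 2 × 77 = 154 states.

154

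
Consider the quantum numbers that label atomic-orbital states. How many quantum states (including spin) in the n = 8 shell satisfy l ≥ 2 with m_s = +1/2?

60

The (l, m_l) pairs meeting l ≥ 2 give: l=2 → 5; l=3 → 7; l=4 → 9; l=5 → 11; l=6 → 13; l=7 → 15.
Orbitals: 5 + 7 + 9 + 11 + 13 + 15 = 60. With m_s fixed to a single value there is one state per orbital, giving 60 states.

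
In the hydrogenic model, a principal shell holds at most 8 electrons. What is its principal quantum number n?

2n² = 8 ⇒ n² = 4 ⇒ n = 2.

n = 2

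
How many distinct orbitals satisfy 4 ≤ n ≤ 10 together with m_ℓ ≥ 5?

35

Count contributing orbitals for each principal shell:
n=6 → 1; n=7 → 3; n=8 → 6; n=9 → 10; n=10 → 15.
Total orbitals: 1 + 3 + 6 + 10 + 15 = 35.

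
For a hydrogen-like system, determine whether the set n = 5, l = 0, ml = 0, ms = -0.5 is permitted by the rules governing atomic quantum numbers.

Allowed

n = 5 is a positive integer. l = 0 satisfies 0 ≤ l ≤ n−1 = 4. ml = 0 lies in the range −l … +l (here 0). ms = -1/2 is one of ±1/2.
All four constraints are satisfied.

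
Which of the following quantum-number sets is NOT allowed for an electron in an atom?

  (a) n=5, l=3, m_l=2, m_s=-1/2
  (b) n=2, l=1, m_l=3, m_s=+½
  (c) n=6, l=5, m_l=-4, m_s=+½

(b) has |m_l| = 3 > l = 1, violating −l ≤ m_l ≤ l.
The remaining sets (a), (c) satisfy all four rules.

(b)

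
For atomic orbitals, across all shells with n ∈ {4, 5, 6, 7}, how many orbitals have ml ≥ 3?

20

Count contributing orbitals for each principal shell:
n=4 → 1; n=5 → 3; n=6 → 6; n=7 → 10.
Total orbitals: 1 + 3 + 6 + 10 = 20.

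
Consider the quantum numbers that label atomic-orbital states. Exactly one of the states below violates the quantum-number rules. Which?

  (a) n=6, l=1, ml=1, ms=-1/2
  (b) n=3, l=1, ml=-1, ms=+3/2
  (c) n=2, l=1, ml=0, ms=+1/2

(b)

(b) has ms = +3/2, but an electron's spin must be ±1/2.
The remaining sets (a), (c) satisfy all four rules.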